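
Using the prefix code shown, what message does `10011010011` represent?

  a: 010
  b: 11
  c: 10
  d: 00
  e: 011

ceae

Read left to right; each codeword is recognised as soon as it completes (prefix code):
  10→c | 011→e | 010→a | 011→e
Decoded message: ceae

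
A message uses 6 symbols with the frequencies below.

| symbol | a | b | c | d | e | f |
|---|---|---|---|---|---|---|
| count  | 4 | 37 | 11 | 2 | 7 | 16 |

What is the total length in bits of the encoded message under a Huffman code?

Merge the two smallest weights repeatedly:
combine d(2), a(4) → 6
combine 6, e(7) → 13
combine c(11), 13 → 24
combine f(16), 24 → 40
combine b(37), 40 → 77
Each symbol's bit-cost is frequency × depth; summing gives 160 bits (equivalently 6 + 13 + 24 + 40 + 77).

160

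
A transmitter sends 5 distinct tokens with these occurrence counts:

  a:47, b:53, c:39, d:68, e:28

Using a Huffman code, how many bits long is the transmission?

Build the Huffman tree bottom-up:
e(28) + c(39) → 67
a(47) + b(53) → 100
67 + d(68) → 135
100 + 135 → 235
Total encoded bits = sum of merged weights = 67 + 100 + 135 + 235 = 537.

537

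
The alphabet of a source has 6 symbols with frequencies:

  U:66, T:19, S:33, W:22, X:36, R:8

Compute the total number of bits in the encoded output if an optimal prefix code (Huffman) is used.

Merge the two smallest weights repeatedly:
R(8) + T(19) → 27
W(22) + 27 → 49
S(33) + X(36) → 69
49 + U(66) → 115
69 + 115 → 184
Each symbol's bit-cost is frequency × depth; summing gives 444 bits (equivalently 27 + 49 + 69 + 115 + 184).

444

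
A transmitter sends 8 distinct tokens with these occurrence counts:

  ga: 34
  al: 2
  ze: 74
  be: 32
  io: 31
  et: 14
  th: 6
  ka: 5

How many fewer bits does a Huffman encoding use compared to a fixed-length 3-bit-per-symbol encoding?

101

Fixed-length: 3 bits × 198 symbols = 594 bits.
Huffman merges:
merge al(2) and ka(5): 7
merge th(6) and 7: 13
merge 13 and et(14): 27
merge 27 and io(31): 58
merge be(32) and ga(34): 66
merge 58 and 66: 124
merge ze(74) and 124: 198
Huffman total = 7 + 13 + 27 + 58 + 66 + 124 + 198 = 493 bits.
Saving = 594 − 493 = 101 bits.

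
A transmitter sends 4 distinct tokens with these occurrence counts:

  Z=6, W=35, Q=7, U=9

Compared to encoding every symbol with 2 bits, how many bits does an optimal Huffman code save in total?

Fixed-length: 2 bits × 57 symbols = 114 bits.
Huffman merges:
combine Z(6), Q(7) → 13
combine U(9), 13 → 22
combine 22, W(35) → 57
Huffman total = 13 + 22 + 57 = 92 bits.
Saving = 114 − 92 = 22 bits.

22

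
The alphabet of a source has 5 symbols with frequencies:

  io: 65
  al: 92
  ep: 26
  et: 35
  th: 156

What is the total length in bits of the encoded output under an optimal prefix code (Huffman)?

Build the Huffman tree bottom-up:
combine ep(26), et(35) → 61
combine 61, io(65) → 126
combine al(92), 126 → 218
combine th(156), 218 → 374
Total encoded bits = sum of merged weights = 61 + 126 + 218 + 374 = 779.

779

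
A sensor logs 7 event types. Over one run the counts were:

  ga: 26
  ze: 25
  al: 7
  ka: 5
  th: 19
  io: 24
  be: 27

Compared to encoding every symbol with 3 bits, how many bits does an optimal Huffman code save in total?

Fixed-length: 3 bits × 133 symbols = 399 bits.
Huffman merges:
combine ka(5), al(7) → 12
combine 12, th(19) → 31
combine io(24), ze(25) → 49
combine ga(26), be(27) → 53
combine 31, 49 → 80
combine 53, 80 → 133
Huffman total = 12 + 31 + 49 + 53 + 80 + 133 = 358 bits.
Saving = 399 − 358 = 41 bits.

41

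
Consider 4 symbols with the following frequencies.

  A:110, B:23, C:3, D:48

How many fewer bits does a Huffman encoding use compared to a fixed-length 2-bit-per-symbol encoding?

Fixed-length: 2 bits × 184 symbols = 368 bits.
Huffman merges:
merge C(3) and B(23): 26
merge 26 and D(48): 74
merge 74 and A(110): 184
Huffman total = 26 + 74 + 184 = 284 bits.
Saving = 368 − 284 = 84 bits.

84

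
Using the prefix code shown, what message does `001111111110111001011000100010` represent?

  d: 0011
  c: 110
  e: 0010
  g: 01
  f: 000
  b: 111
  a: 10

Read left to right; each codeword is recognised as soon as it completes (prefix code):
  0011→d | 111→b | 111→b | 10→a | 111→b | 0010→e | 110→c | 0010→e | 0010→e
Decoded message: dbbabecee

dbbabecee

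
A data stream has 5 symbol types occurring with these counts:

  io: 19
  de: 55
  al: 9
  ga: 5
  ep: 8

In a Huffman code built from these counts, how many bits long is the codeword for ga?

Huffman merges, smallest pair first:
ga(5) + ep(8) → 13
al(9) + 13 → 22
io(19) + 22 → 41
41 + de(55) → 96
ga's leaf is at depth 4, giving a 4-bit codeword.

4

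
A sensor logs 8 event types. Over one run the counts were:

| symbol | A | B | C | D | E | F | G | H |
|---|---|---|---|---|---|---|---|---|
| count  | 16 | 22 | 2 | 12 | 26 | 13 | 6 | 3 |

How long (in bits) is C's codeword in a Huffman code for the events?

Huffman merges, smallest pair first:
merge C(2) and H(3): 5
merge 5 and G(6): 11
merge 11 and D(12): 23
merge F(13) and A(16): 29
merge B(22) and 23: 45
merge E(26) and 29: 55
merge 45 and 55: 100
C sits 5 levels below the root, so its codeword is 5 bits.

5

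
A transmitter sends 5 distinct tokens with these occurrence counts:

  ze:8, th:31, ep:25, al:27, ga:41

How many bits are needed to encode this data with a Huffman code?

297

Merge the two smallest weights repeatedly:
combine ze(8), ep(25) → 33
combine al(27), th(31) → 58
combine 33, ga(41) → 74
combine 58, 74 → 132
Each symbol's bit-cost is frequency × depth; summing gives 297 bits (equivalently 33 + 58 + 74 + 132).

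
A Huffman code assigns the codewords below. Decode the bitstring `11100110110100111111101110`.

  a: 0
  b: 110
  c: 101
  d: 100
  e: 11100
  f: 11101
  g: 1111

Read left to right; each codeword is recognised as soon as it completes (prefix code):
  11100→e | 110→b | 110→b | 100→d | 1111→g | 11101→f | 110→b
Decoded message: ebbdgfb

ebbdgfb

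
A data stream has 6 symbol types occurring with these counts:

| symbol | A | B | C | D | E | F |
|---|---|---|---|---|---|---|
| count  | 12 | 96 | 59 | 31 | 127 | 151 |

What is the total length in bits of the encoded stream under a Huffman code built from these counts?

Greedily combine the two least-frequent nodes:
A(12) + D(31) → 43
43 + C(59) → 102
B(96) + 102 → 198
E(127) + F(151) → 278
198 + 278 → 476
Each symbol's bit-cost is frequency × depth; summing gives 1097 bits (equivalently 43 + 102 + 198 + 278 + 476).

1097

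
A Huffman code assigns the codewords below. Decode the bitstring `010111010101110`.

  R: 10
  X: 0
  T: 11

XRTRRRTR

Read left to right; each codeword is recognised as soon as it completes (prefix code):
  0→X | 10→R | 11→T | 10→R | 10→R | 10→R | 11→T | 10→R
Decoded message: XRTRRRTR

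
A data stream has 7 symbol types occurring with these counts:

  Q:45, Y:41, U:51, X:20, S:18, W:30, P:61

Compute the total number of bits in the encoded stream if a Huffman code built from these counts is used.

724

Merge the two smallest weights repeatedly:
S(18) + X(20) → 38
W(30) + 38 → 68
Y(41) + Q(45) → 86
U(51) + P(61) → 112
68 + 86 → 154
112 + 154 → 266
Total encoded bits = sum of merged weights = 38 + 68 + 86 + 112 + 154 + 266 = 724.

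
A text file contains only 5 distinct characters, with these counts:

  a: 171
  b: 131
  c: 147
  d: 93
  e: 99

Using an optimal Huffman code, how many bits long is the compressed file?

Merge the two smallest weights repeatedly:
combine d(93), e(99) → 192
combine b(131), c(147) → 278
combine a(171), 192 → 363
combine 278, 363 → 641
Each symbol's bit-cost is frequency × depth; summing gives 1474 bits (equivalently 192 + 278 + 363 + 641).

1474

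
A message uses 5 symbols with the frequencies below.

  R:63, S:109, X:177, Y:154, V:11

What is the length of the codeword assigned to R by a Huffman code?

3

Build the tree from the bottom:
combine V(11), R(63) → 74
combine 74, S(109) → 183
combine Y(154), X(177) → 331
combine 183, 331 → 514
R's leaf is at depth 3, giving a 3-bit codeword.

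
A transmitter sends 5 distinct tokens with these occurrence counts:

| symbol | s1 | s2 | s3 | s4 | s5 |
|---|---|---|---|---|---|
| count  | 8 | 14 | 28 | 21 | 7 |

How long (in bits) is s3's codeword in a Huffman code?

Repeatedly merge the two smallest:
merge s5(7) and s1(8): 15
merge s2(14) and 15: 29
merge s4(21) and s3(28): 49
merge 29 and 49: 78
s3 sits 2 levels below the root, so its codeword is 2 bits.

2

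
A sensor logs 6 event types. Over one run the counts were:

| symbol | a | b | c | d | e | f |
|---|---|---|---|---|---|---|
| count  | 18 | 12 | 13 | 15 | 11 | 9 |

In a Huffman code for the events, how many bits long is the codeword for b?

Repeatedly merge the two smallest:
combine f(9), e(11) → 20
combine b(12), c(13) → 25
combine d(15), a(18) → 33
combine 20, 25 → 45
combine 33, 45 → 78
b's leaf is at depth 3, giving a 3-bit codeword.

3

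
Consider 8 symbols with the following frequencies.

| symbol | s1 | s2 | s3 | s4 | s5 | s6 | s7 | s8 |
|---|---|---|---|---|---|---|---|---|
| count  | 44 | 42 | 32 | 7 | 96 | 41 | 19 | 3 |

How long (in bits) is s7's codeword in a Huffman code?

4

Build the tree from the bottom:
combine s8(3), s4(7) → 10
combine 10, s7(19) → 29
combine 29, s3(32) → 61
combine s6(41), s2(42) → 83
combine s1(44), 61 → 105
combine 83, s5(96) → 179
combine 105, 179 → 284
The subtree containing s7 is merged 4 times, so code length = 4.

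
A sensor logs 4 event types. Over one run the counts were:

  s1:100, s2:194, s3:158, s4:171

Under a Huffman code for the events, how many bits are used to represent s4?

2

Build the tree from the bottom:
s1(100) + s3(158) → 258
s4(171) + s2(194) → 365
258 + 365 → 623
s4 sits 2 levels below the root, so its codeword is 2 bits.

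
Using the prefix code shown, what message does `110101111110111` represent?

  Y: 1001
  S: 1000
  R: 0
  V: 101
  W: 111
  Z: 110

ZVWZW

Read left to right; each codeword is recognised as soon as it completes (prefix code):
  110→Z | 101→V | 111→W | 110→Z | 111→W
Decoded message: ZVWZW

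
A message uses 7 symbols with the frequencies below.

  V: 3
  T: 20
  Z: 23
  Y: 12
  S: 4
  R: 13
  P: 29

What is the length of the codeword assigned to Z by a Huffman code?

2

Huffman merges, smallest pair first:
merge V(3) and S(4): 7
merge 7 and Y(12): 19
merge R(13) and 19: 32
merge T(20) and Z(23): 43
merge P(29) and 32: 61
merge 43 and 61: 104
Z's leaf is at depth 2, giving a 2-bit codeword.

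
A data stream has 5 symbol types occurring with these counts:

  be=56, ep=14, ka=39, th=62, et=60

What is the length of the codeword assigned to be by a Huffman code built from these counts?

Huffman merges, smallest pair first:
merge ep(14) and ka(39): 53
merge 53 and be(56): 109
merge et(60) and th(62): 122
merge 109 and 122: 231
be sits 2 levels below the root, so its codeword is 2 bits.

2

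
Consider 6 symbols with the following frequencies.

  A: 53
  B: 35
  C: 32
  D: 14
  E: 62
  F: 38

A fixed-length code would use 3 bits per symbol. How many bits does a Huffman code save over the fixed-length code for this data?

115

Fixed-length: 3 bits × 234 symbols = 702 bits.
Huffman merges:
D(14) + C(32) → 46
B(35) + F(38) → 73
46 + A(53) → 99
E(62) + 73 → 135
99 + 135 → 234
Huffman total = 46 + 73 + 99 + 135 + 234 = 587 bits.
Saving = 702 − 587 = 115 bits.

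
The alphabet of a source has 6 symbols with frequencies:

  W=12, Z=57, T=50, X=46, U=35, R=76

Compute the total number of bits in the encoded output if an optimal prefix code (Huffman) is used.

Merge the two smallest weights repeatedly:
merge W(12) and U(35): 47
merge X(46) and 47: 93
merge T(50) and Z(57): 107
merge R(76) and 93: 169
merge 107 and 169: 276
Total encoded bits = sum of merged weights = 47 + 93 + 107 + 169 + 276 = 692.

692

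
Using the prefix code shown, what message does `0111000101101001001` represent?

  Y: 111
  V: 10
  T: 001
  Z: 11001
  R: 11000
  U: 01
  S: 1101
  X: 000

URVSTT

Read left to right; each codeword is recognised as soon as it completes (prefix code):
  01→U | 11000→R | 10→V | 1101→S | 001→T | 001→T
Decoded message: URVSTT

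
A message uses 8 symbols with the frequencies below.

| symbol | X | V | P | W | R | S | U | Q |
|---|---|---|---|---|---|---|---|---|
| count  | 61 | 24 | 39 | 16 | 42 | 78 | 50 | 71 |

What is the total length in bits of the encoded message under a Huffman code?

Build the Huffman tree bottom-up:
merge W(16) and V(24): 40
merge P(39) and 40: 79
merge R(42) and U(50): 92
merge X(61) and Q(71): 132
merge S(78) and 79: 157
merge 92 and 132: 224
merge 157 and 224: 381
The encoded length is the sum of every internal node's weight: 40 + 79 + 92 + 132 + 157 + 224 + 381 = 1105 bits.

1105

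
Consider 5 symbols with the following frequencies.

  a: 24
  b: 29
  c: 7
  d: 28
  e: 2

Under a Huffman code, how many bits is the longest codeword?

3

Merge the two lowest-weight nodes at each step:
combine e(2), c(7) → 9
combine 9, a(24) → 33
combine d(28), b(29) → 57
combine 33, 57 → 90
Maximum depth reached is 3.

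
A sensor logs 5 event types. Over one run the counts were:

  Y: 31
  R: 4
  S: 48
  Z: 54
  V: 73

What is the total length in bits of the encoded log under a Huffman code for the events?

455

Merge the two smallest weights repeatedly:
R(4) + Y(31) → 35
35 + S(48) → 83
Z(54) + V(73) → 127
83 + 127 → 210
Total encoded bits = sum of merged weights = 35 + 83 + 127 + 210 = 455.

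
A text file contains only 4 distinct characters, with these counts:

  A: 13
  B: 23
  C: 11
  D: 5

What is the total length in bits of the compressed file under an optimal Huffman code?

97

Greedily combine the two least-frequent nodes:
D(5) + C(11) → 16
A(13) + 16 → 29
B(23) + 29 → 52
Each symbol's bit-cost is frequency × depth; summing gives 97 bits (equivalently 16 + 29 + 52).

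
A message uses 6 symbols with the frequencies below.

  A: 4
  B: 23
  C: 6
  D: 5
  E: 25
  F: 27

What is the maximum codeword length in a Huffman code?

Merge the two lowest-weight nodes at each step:
combine A(4), D(5) → 9
combine C(6), 9 → 15
combine 15, B(23) → 38
combine E(25), F(27) → 52
combine 38, 52 → 90
The first pair merged (A, D) ends up deepest, at depth 4.

4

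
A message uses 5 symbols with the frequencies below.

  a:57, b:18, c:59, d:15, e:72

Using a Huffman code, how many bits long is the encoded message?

475

Greedily combine the two least-frequent nodes:
merge d(15) and b(18): 33
merge 33 and a(57): 90
merge c(59) and e(72): 131
merge 90 and 131: 221
Each symbol's bit-cost is frequency × depth; summing gives 475 bits (equivalently 33 + 90 + 131 + 221).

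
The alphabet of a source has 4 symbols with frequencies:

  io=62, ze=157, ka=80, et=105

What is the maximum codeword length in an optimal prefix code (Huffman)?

Merge the two lowest-weight nodes at each step:
combine io(62), ka(80) → 142
combine et(105), 142 → 247
combine ze(157), 247 → 404
Maximum depth reached is 3.

3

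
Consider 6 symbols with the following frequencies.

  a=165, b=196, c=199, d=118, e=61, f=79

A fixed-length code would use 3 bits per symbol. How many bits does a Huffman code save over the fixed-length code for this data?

420

Fixed-length: 3 bits × 818 symbols = 2454 bits.
Huffman merges:
combine e(61), f(79) → 140
combine d(118), 140 → 258
combine a(165), b(196) → 361
combine c(199), 258 → 457
combine 361, 457 → 818
Huffman total = 140 + 258 + 361 + 457 + 818 = 2034 bits.
Saving = 2454 − 2034 = 420 bits.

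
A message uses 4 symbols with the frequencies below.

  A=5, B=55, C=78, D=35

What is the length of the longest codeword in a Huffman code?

Merge the two lowest-weight nodes at each step:
merge A(5) and D(35): 40
merge 40 and B(55): 95
merge C(78) and 95: 173
Maximum depth reached is 3.

3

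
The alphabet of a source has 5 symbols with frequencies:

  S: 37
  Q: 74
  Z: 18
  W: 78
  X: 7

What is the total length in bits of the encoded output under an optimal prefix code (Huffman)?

Merge the two smallest weights repeatedly:
merge X(7) and Z(18): 25
merge 25 and S(37): 62
merge 62 and Q(74): 136
merge W(78) and 136: 214
The encoded length is the sum of every internal node's weight: 25 + 62 + 136 + 214 = 437 bits.

437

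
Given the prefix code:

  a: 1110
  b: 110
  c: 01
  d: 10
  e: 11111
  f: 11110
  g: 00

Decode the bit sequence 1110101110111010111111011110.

adaadedf

Read left to right; each codeword is recognised as soon as it completes (prefix code):
  1110→a | 10→d | 1110→a | 1110→a | 10→d | 11111→e | 10→d | 11110→f
Decoded message: adaadedf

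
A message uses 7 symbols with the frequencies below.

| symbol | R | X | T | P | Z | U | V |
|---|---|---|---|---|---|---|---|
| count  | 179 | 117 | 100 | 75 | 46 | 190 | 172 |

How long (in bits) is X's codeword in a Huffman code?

Repeatedly merge the two smallest:
Z(46) + P(75) → 121
T(100) + X(117) → 217
121 + V(172) → 293
R(179) + U(190) → 369
217 + 293 → 510
369 + 510 → 879
X's leaf is at depth 3, giving a 3-bit codeword.

3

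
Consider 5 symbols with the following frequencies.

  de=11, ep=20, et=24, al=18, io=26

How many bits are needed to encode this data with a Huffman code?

Build the Huffman tree bottom-up:
merge de(11) and al(18): 29
merge ep(20) and et(24): 44
merge io(26) and 29: 55
merge 44 and 55: 99
The encoded length is the sum of every internal node's weight: 29 + 44 + 55 + 99 = 227 bits.

227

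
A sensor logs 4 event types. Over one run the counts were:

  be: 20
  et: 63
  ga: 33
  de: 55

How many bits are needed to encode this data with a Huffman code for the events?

Greedily combine the two least-frequent nodes:
merge be(20) and ga(33): 53
merge 53 and de(55): 108
merge et(63) and 108: 171
The encoded length is the sum of every internal node's weight: 53 + 108 + 171 = 332 bits.

332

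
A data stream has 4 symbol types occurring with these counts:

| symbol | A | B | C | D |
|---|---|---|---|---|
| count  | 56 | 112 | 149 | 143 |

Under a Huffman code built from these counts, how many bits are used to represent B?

Repeatedly merge the two smallest:
A(56) + B(112) → 168
D(143) + C(149) → 292
168 + 292 → 460
The subtree containing B is merged 2 times, so code length = 2.

2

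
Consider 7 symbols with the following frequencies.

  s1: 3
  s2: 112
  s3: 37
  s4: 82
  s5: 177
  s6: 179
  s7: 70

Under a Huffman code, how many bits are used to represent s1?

Build the tree from the bottom:
merge s1(3) and s3(37): 40
merge 40 and s7(70): 110
merge s4(82) and 110: 192
merge s2(112) and s5(177): 289
merge s6(179) and 192: 371
merge 289 and 371: 660
s1 sits 5 levels below the root, so its codeword is 5 bits.

5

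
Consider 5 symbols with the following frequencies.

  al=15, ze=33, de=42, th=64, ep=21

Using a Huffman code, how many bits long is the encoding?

Merge the two smallest weights repeatedly:
combine al(15), ep(21) → 36
combine ze(33), 36 → 69
combine de(42), th(64) → 106
combine 69, 106 → 175
Total encoded bits = sum of merged weights = 36 + 69 + 106 + 175 = 386.

386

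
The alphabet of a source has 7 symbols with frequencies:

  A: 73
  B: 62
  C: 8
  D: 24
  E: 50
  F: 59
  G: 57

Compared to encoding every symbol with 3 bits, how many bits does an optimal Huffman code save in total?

Fixed-length: 3 bits × 333 symbols = 999 bits.
Huffman merges:
merge C(8) and D(24): 32
merge 32 and E(50): 82
merge G(57) and F(59): 116
merge B(62) and A(73): 135
merge 82 and 116: 198
merge 135 and 198: 333
Huffman total = 32 + 82 + 116 + 135 + 198 + 333 = 896 bits.
Saving = 999 − 896 = 103 bits.

103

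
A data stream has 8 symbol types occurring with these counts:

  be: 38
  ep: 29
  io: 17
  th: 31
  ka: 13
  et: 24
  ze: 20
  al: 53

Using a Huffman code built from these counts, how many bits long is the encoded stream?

652

Merge the two smallest weights repeatedly:
combine ka(13), io(17) → 30
combine ze(20), et(24) → 44
combine ep(29), 30 → 59
combine th(31), be(38) → 69
combine 44, al(53) → 97
combine 59, 69 → 128
combine 97, 128 → 225
The encoded length is the sum of every internal node's weight: 30 + 44 + 59 + 69 + 97 + 128 + 225 = 652 bits.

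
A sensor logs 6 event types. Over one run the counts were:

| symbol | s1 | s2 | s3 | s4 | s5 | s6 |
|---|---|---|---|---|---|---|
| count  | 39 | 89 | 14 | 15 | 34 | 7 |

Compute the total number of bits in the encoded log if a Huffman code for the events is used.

Merge the two smallest weights repeatedly:
combine s6(7), s3(14) → 21
combine s4(15), 21 → 36
combine s5(34), 36 → 70
combine s1(39), 70 → 109
combine s2(89), 109 → 198
Total encoded bits = sum of merged weights = 21 + 36 + 70 + 109 + 198 = 434.

434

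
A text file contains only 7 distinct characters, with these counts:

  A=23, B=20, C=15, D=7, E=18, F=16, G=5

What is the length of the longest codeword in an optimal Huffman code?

Merge the two lowest-weight nodes at each step:
G(5) + D(7) → 12
12 + C(15) → 27
F(16) + E(18) → 34
B(20) + A(23) → 43
27 + 34 → 61
43 + 61 → 104
Maximum depth reached is 4.

4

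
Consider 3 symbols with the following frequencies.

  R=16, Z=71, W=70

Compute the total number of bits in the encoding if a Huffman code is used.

243

Build the Huffman tree bottom-up:
combine R(16), W(70) → 86
combine Z(71), 86 → 157
The encoded length is the sum of every internal node's weight: 86 + 157 = 243 bits.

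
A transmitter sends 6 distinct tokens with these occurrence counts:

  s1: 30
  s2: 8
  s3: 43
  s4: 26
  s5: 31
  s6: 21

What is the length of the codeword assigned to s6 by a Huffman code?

Huffman merges, smallest pair first:
s2(8) + s6(21) → 29
s4(26) + 29 → 55
s1(30) + s5(31) → 61
s3(43) + 55 → 98
61 + 98 → 159
s6's leaf is at depth 4, giving a 4-bit codeword.

4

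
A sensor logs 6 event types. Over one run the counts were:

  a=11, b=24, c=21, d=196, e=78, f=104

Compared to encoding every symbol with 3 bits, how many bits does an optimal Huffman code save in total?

Fixed-length: 3 bits × 434 symbols = 1302 bits.
Huffman merges:
a(11) + c(21) → 32
b(24) + 32 → 56
56 + e(78) → 134
f(104) + 134 → 238
d(196) + 238 → 434
Huffman total = 32 + 56 + 134 + 238 + 434 = 894 bits.
Saving = 1302 − 894 = 408 bits.

408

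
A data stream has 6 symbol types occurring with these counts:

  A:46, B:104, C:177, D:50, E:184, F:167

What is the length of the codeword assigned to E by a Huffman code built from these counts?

2

Build the tree from the bottom:
merge A(46) and D(50): 96
merge 96 and B(104): 200
merge F(167) and C(177): 344
merge E(184) and 200: 384
merge 344 and 384: 728
The subtree containing E is merged 2 times, so code length = 2.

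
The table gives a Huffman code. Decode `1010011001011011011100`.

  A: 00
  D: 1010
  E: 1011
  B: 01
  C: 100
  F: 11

Read left to right; each codeword is recognised as soon as it completes (prefix code):
  1010→D | 01→B | 100→C | 1011→E | 01→B | 1011→E | 100→C
Decoded message: DBCEBEC

DBCEBEC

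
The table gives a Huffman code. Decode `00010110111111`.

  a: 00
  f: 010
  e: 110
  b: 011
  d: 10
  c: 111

Read left to right; each codeword is recognised as soon as it completes (prefix code):
  00→a | 010→f | 110→e | 111→c | 111→c
Decoded message: afecc

afecc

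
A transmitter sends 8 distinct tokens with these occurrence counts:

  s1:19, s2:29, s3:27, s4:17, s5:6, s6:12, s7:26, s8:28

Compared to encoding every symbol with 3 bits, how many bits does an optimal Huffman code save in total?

Fixed-length: 3 bits × 164 symbols = 492 bits.
Huffman merges:
combine s5(6), s6(12) → 18
combine s4(17), 18 → 35
combine s1(19), s7(26) → 45
combine s3(27), s8(28) → 55
combine s2(29), 35 → 64
combine 45, 55 → 100
combine 64, 100 → 164
Huffman total = 18 + 35 + 45 + 55 + 64 + 100 + 164 = 481 bits.
Saving = 492 − 481 = 11 bits.

11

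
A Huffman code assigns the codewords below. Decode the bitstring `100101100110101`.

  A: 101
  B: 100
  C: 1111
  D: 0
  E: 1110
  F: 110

Read left to right; each codeword is recognised as soon as it completes (prefix code):
  100→B | 101→A | 100→B | 110→F | 101→A
Decoded message: BABFA

BABFA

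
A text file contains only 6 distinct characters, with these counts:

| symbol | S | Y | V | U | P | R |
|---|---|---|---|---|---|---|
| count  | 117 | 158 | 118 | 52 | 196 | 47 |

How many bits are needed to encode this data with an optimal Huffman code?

1691

Greedily combine the two least-frequent nodes:
merge R(47) and U(52): 99
merge 99 and S(117): 216
merge V(118) and Y(158): 276
merge P(196) and 216: 412
merge 276 and 412: 688
Total encoded bits = sum of merged weights = 99 + 216 + 276 + 412 + 688 = 1691.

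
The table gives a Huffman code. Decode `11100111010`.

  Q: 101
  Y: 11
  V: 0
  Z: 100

YZYQV

Read left to right; each codeword is recognised as soon as it completes (prefix code):
  11→Y | 100→Z | 11→Y | 101→Q | 0→V
Decoded message: YZYQV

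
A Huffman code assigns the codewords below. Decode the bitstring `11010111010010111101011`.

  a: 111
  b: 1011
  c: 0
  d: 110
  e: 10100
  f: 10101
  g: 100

Read left to right; each codeword is recognised as soon as it completes (prefix code):
  110→d | 1011→b | 10100→e | 1011→b | 110→d | 1011→b
Decoded message: dbebdb

dbebdb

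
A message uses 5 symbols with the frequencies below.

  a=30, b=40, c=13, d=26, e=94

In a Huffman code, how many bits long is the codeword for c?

4

Huffman merges, smallest pair first:
combine c(13), d(26) → 39
combine a(30), 39 → 69
combine b(40), 69 → 109
combine e(94), 109 → 203
c sits 4 levels below the root, so its codeword is 4 bits.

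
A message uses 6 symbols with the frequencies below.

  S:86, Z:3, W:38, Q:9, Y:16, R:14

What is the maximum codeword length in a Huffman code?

5

Merge the two lowest-weight nodes at each step:
combine Z(3), Q(9) → 12
combine 12, R(14) → 26
combine Y(16), 26 → 42
combine W(38), 42 → 80
combine 80, S(86) → 166
The rarest symbols sit at the bottom; the longest codeword is 5 bits.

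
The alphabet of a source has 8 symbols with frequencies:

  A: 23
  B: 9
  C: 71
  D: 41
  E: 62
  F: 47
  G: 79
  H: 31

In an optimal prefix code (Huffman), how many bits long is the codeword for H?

Repeatedly merge the two smallest:
merge B(9) and A(23): 32
merge H(31) and 32: 63
merge D(41) and F(47): 88
merge E(62) and 63: 125
merge C(71) and G(79): 150
merge 88 and 125: 213
merge 150 and 213: 363
H's leaf is at depth 4, giving a 4-bit codeword.

4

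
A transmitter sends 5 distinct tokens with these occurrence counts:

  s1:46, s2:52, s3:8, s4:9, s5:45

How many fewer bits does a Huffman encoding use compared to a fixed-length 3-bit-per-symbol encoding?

Fixed-length: 3 bits × 160 symbols = 480 bits.
Huffman merges:
s3(8) + s4(9) → 17
17 + s5(45) → 62
s1(46) + s2(52) → 98
62 + 98 → 160
Huffman total = 17 + 62 + 98 + 160 = 337 bits.
Saving = 480 − 337 = 143 bits.

143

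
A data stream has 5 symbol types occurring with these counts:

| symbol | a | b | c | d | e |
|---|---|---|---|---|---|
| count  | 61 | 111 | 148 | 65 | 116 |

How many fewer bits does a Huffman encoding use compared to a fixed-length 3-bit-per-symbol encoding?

375

Fixed-length: 3 bits × 501 symbols = 1503 bits.
Huffman merges:
combine a(61), d(65) → 126
combine b(111), e(116) → 227
combine 126, c(148) → 274
combine 227, 274 → 501
Huffman total = 126 + 227 + 274 + 501 = 1128 bits.
Saving = 1503 − 1128 = 375 bits.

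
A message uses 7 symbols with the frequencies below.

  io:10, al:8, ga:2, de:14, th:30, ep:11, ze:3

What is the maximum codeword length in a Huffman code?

Merge the two lowest-weight nodes at each step:
merge ga(2) and ze(3): 5
merge 5 and al(8): 13
merge io(10) and ep(11): 21
merge 13 and de(14): 27
merge 21 and 27: 48
merge th(30) and 48: 78
The first pair merged (ga, ze) ends up deepest, at depth 5.

5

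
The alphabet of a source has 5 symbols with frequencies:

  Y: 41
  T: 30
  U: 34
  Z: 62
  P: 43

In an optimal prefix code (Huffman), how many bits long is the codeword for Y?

2

Repeatedly merge the two smallest:
T(30) + U(34) → 64
Y(41) + P(43) → 84
Z(62) + 64 → 126
84 + 126 → 210
Y's leaf is at depth 2, giving a 2-bit codeword.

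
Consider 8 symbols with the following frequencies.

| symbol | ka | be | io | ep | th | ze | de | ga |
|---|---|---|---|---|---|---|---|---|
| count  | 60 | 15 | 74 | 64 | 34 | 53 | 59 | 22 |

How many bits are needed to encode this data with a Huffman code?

Greedily combine the two least-frequent nodes:
merge be(15) and ga(22): 37
merge th(34) and 37: 71
merge ze(53) and de(59): 112
merge ka(60) and ep(64): 124
merge 71 and io(74): 145
merge 112 and 124: 236
merge 145 and 236: 381
Total encoded bits = sum of merged weights = 37 + 71 + 112 + 124 + 145 + 236 + 381 = 1106.

1106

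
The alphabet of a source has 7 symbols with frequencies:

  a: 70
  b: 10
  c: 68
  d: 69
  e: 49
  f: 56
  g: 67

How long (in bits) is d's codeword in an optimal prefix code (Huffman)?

2

Build the tree from the bottom:
merge b(10) and e(49): 59
merge f(56) and 59: 115
merge g(67) and c(68): 135
merge d(69) and a(70): 139
merge 115 and 135: 250
merge 139 and 250: 389
The subtree containing d is merged 2 times, so code length = 2.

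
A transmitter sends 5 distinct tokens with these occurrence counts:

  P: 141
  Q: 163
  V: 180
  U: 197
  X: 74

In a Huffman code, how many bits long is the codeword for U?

2

Huffman merges, smallest pair first:
combine X(74), P(141) → 215
combine Q(163), V(180) → 343
combine U(197), 215 → 412
combine 343, 412 → 755
U's leaf is at depth 2, giving a 2-bit codeword.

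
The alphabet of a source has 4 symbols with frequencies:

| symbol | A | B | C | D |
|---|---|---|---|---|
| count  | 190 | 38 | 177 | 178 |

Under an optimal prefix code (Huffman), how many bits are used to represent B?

2

Huffman merges, smallest pair first:
B(38) + C(177) → 215
D(178) + A(190) → 368
215 + 368 → 583
The subtree containing B is merged 2 times, so code length = 2.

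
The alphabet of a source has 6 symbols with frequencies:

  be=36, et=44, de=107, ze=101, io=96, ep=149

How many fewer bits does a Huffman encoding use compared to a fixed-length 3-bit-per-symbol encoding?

Fixed-length: 3 bits × 533 symbols = 1599 bits.
Huffman merges:
be(36) + et(44) → 80
80 + io(96) → 176
ze(101) + de(107) → 208
ep(149) + 176 → 325
208 + 325 → 533
Huffman total = 80 + 176 + 208 + 325 + 533 = 1322 bits.
Saving = 1599 − 1322 = 277 bits.

277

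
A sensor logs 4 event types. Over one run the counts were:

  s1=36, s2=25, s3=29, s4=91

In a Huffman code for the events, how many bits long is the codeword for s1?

Repeatedly merge the two smallest:
combine s2(25), s3(29) → 54
combine s1(36), 54 → 90
combine 90, s4(91) → 181
s1's leaf is at depth 2, giving a 2-bit codeword.

2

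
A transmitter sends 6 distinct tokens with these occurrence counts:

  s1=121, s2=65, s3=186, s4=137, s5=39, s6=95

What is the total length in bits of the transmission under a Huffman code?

Build the Huffman tree bottom-up:
merge s5(39) and s2(65): 104
merge s6(95) and 104: 199
merge s1(121) and s4(137): 258
merge s3(186) and 199: 385
merge 258 and 385: 643
Total encoded bits = sum of merged weights = 104 + 199 + 258 + 385 + 643 = 1589.

1589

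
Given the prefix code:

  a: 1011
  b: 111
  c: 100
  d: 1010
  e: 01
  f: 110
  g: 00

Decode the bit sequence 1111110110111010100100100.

Read left to right; each codeword is recognised as soon as it completes (prefix code):
  111→b | 111→b | 01→e | 1011→a | 1010→d | 100→c | 100→c | 100→c
Decoded message: bbeadccc

bbeadccc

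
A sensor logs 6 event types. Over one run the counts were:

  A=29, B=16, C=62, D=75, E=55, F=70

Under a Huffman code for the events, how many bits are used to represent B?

Repeatedly merge the two smallest:
merge B(16) and A(29): 45
merge 45 and E(55): 100
merge C(62) and F(70): 132
merge D(75) and 100: 175
merge 132 and 175: 307
B's leaf is at depth 4, giving a 4-bit codeword.

4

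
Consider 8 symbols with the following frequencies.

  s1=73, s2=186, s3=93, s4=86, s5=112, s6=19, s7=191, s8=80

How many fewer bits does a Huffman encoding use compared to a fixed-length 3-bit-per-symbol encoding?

Fixed-length: 3 bits × 840 symbols = 2520 bits.
Huffman merges:
s6(19) + s1(73) → 92
s8(80) + s4(86) → 166
92 + s3(93) → 185
s5(112) + 166 → 278
185 + s2(186) → 371
s7(191) + 278 → 469
371 + 469 → 840
Huffman total = 92 + 166 + 185 + 278 + 371 + 469 + 840 = 2401 bits.
Saving = 2520 − 2401 = 119 bits.

119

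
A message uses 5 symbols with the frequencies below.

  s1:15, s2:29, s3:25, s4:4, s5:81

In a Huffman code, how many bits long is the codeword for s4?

4

Huffman merges, smallest pair first:
merge s4(4) and s1(15): 19
merge 19 and s3(25): 44
merge s2(29) and 44: 73
merge 73 and s5(81): 154
s4's leaf is at depth 4, giving a 4-bit codeword.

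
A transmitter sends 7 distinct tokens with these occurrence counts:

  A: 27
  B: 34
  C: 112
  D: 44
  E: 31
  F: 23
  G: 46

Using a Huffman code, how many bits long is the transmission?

Build the Huffman tree bottom-up:
combine F(23), A(27) → 50
combine E(31), B(34) → 65
combine D(44), G(46) → 90
combine 50, 65 → 115
combine 90, C(112) → 202
combine 115, 202 → 317
Total encoded bits = sum of merged weights = 50 + 65 + 90 + 115 + 202 + 317 = 839.

839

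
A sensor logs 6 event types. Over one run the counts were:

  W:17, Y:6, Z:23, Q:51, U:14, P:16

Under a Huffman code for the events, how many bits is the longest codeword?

Merge the two lowest-weight nodes at each step:
merge Y(6) and U(14): 20
merge P(16) and W(17): 33
merge 20 and Z(23): 43
merge 33 and 43: 76
merge Q(51) and 76: 127
Maximum depth reached is 4.

4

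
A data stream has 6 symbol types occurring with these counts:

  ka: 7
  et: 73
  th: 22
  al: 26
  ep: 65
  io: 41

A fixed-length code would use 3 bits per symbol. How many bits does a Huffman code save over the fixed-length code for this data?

Fixed-length: 3 bits × 234 symbols = 702 bits.
Huffman merges:
combine ka(7), th(22) → 29
combine al(26), 29 → 55
combine io(41), 55 → 96
combine ep(65), et(73) → 138
combine 96, 138 → 234
Huffman total = 29 + 55 + 96 + 138 + 234 = 552 bits.
Saving = 702 − 552 = 150 bits.

150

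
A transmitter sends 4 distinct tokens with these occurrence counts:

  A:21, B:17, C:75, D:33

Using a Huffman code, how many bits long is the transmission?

Build the Huffman tree bottom-up:
B(17) + A(21) → 38
D(33) + 38 → 71
71 + C(75) → 146
The encoded length is the sum of every internal node's weight: 38 + 71 + 146 = 255 bits.

255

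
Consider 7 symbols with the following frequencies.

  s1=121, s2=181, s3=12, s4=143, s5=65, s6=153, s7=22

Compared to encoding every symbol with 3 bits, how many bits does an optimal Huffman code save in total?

344

Fixed-length: 3 bits × 697 symbols = 2091 bits.
Huffman merges:
s3(12) + s7(22) → 34
34 + s5(65) → 99
99 + s1(121) → 220
s4(143) + s6(153) → 296
s2(181) + 220 → 401
296 + 401 → 697
Huffman total = 34 + 99 + 220 + 296 + 401 + 697 = 1747 bits.
Saving = 2091 − 1747 = 344 bits.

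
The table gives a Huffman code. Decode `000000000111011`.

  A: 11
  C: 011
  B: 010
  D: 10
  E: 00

Read left to right; each codeword is recognised as soon as it completes (prefix code):
  00→E | 00→E | 00→E | 00→E | 011→C | 10→D | 11→A
Decoded message: EEEECDA

EEEECDA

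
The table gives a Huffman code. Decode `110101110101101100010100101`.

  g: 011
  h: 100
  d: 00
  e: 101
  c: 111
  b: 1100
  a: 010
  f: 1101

Read left to right; each codeword is recognised as soon as it completes (prefix code):
  1101→f | 011→g | 101→e | 011→g | 011→g | 00→d | 010→a | 100→h | 101→e
Decoded message: fgeggdahe

fgeggdahe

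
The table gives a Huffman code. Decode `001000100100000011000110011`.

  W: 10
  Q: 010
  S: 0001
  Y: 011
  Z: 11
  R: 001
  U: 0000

Read left to right; each codeword is recognised as soon as it completes (prefix code):
  001→R | 0001→S | 001→R | 0000→U | 001→R | 10→W | 001→R | 10→W | 011→Y
Decoded message: RSRURWRWY

RSRURWRWY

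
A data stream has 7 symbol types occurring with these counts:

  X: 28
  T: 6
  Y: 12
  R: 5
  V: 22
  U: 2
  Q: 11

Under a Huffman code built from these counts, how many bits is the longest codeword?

Merge the two lowest-weight nodes at each step:
combine U(2), R(5) → 7
combine T(6), 7 → 13
combine Q(11), Y(12) → 23
combine 13, V(22) → 35
combine 23, X(28) → 51
combine 35, 51 → 86
Maximum depth reached is 4.

4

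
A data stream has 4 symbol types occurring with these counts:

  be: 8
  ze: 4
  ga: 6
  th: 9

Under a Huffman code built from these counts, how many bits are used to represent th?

Huffman merges, smallest pair first:
combine ze(4), ga(6) → 10
combine be(8), th(9) → 17
combine 10, 17 → 27
th sits 2 levels below the root, so its codeword is 2 bits.

2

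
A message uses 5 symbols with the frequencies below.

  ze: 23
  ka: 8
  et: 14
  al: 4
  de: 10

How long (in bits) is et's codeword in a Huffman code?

Repeatedly merge the two smallest:
combine al(4), ka(8) → 12
combine de(10), 12 → 22
combine et(14), 22 → 36
combine ze(23), 36 → 59
et's leaf is at depth 2, giving a 2-bit codeword.

2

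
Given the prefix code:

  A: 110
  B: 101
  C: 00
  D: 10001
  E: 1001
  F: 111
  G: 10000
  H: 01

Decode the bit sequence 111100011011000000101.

FDBGCB

Read left to right; each codeword is recognised as soon as it completes (prefix code):
  111→F | 10001→D | 101→B | 10000→G | 00→C | 101→B
Decoded message: FDBGCB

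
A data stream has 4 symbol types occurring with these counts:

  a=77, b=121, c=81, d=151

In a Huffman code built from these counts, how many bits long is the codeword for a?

2

Huffman merges, smallest pair first:
combine a(77), c(81) → 158
combine b(121), d(151) → 272
combine 158, 272 → 430
The subtree containing a is merged 2 times, so code length = 2.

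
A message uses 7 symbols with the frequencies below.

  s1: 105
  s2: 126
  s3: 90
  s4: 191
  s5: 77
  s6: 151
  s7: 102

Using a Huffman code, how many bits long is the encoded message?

2335

Merge the two smallest weights repeatedly:
merge s5(77) and s3(90): 167
merge s7(102) and s1(105): 207
merge s2(126) and s6(151): 277
merge 167 and s4(191): 358
merge 207 and 277: 484
merge 358 and 484: 842
Total encoded bits = sum of merged weights = 167 + 207 + 277 + 358 + 484 + 842 = 2335.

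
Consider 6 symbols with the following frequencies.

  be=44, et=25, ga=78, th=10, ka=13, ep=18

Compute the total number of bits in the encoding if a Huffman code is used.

Build the Huffman tree bottom-up:
merge th(10) and ka(13): 23
merge ep(18) and 23: 41
merge et(25) and 41: 66
merge be(44) and 66: 110
merge ga(78) and 110: 188
The encoded length is the sum of every internal node's weight: 23 + 41 + 66 + 110 + 188 = 428 bits.

428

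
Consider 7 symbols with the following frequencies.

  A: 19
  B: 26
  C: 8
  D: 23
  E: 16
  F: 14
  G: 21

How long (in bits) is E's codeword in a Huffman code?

Repeatedly merge the two smallest:
combine C(8), F(14) → 22
combine E(16), A(19) → 35
combine G(21), 22 → 43
combine D(23), B(26) → 49
combine 35, 43 → 78
combine 49, 78 → 127
E's leaf is at depth 3, giving a 3-bit codeword.

3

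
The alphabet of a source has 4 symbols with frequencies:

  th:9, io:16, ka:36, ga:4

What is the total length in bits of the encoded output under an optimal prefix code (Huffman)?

Build the Huffman tree bottom-up:
merge ga(4) and th(9): 13
merge 13 and io(16): 29
merge 29 and ka(36): 65
The encoded length is the sum of every internal node's weight: 13 + 29 + 65 = 107 bits.

107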